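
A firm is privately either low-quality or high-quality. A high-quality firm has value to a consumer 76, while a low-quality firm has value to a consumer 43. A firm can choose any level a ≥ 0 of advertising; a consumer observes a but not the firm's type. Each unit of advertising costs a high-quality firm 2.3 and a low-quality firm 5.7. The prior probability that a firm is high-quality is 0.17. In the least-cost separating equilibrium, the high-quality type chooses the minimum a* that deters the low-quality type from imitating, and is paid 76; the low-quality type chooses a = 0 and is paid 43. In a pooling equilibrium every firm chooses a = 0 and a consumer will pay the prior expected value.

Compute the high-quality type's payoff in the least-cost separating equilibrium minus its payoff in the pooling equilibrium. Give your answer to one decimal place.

Least-cost separating signal: a* solves 43 = 76 − 5.7·a*, so a* = (76 − 43)/5.7 ≈ 5.7895.
High-quality type's separating payoff: 76 − 2.3 × a* = 76 − 2.3 × (76 − 43)/5.7 = 76 − 75.9/5.7 ≈ 62.684.
Pooling payoff: 0.17 × 76 + 0.83 × 43 = 48.61.
Difference: 62.684 − 48.61 = 14.074, i.e. 14.1 to one decimal place.
The high-quality type prefers to separate.

14.1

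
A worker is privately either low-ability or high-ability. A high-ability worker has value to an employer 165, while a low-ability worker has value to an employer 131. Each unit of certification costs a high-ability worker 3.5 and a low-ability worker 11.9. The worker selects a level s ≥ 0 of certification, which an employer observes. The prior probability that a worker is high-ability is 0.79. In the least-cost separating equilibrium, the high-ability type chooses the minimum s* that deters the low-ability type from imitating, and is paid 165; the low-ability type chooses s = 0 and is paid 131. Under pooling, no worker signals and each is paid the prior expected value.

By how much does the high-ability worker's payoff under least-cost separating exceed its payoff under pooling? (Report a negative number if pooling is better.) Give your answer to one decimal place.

-2.9

Least-cost separating signal: s* solves 131 = 165 − 11.9·s*, so s* = (165 − 131)/11.9 ≈ 2.8571.
High-ability type's separating payoff: 165 − 3.5 × s* = 165 − 3.5 × (165 − 131)/11.9 = 165 − 119/11.9 = 155.
Pooling payoff: 0.79 × 165 + 0.21 × 131 = 157.86.
Difference: 155 − 157.86 = -2.86, i.e. -2.9 to one decimal place.
The high-ability type would prefer the pooling outcome.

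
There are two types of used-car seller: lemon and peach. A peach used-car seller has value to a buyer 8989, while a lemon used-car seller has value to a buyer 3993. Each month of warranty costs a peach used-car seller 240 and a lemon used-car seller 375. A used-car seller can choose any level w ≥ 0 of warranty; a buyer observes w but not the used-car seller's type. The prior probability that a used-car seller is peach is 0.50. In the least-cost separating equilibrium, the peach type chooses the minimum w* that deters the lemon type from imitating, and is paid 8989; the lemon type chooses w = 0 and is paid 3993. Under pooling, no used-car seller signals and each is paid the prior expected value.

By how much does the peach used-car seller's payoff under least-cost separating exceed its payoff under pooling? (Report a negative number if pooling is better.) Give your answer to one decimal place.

-699.4

Least-cost separating signal: w* solves 3993 = 8989 − 375·w*, so w* = (8989 − 3993)/375 ≈ 13.3227.
Peach type's separating payoff: 8989 − 240 × w* = 8989 − 240 × (8989 − 3993)/375 = 8989 − 1199040/375 = 5791.56.
Pooling payoff: 0.50 × 8989 + 0.50 × 3993 = 6491.
Difference: 5791.56 − 6491 = -699.44, i.e. -699.4 to one decimal place.
The peach type would prefer the pooling outcome.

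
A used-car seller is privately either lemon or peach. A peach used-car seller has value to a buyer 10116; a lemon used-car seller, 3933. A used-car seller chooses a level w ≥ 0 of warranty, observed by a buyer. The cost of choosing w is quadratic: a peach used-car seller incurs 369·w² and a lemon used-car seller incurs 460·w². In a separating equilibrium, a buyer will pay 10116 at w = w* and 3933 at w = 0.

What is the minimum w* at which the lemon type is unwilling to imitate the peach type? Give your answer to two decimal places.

The lemon type at w = 0 receives 3933; imitating at w* yields 10116 − 460·w*².
Indifference: 3933 = 10116 − 460·w*², so w*² = (10116 − 3933) / 460 ≈ 13.4413.
w* = √13.4413 ≈ 3.67.

3.67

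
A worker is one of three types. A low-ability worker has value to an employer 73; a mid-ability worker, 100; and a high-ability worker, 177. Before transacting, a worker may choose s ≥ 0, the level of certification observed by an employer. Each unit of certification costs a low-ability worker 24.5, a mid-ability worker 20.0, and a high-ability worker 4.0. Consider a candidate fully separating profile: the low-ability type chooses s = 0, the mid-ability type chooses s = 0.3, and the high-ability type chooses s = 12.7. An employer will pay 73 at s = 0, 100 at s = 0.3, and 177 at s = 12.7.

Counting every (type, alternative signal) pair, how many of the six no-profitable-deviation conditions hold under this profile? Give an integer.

Mid-ability (own payoff 100 − 20.0×0.3 = 94): to s=0 gives 73 → no gain ✓; to s=12.7 gives 177 − 20.0×12.7 = -77 → no gain ✓.
Low-ability (own payoff 73): to s=0.3 gives 100 − 24.5×0.3 = 92.65 → profitable ✗; to s=12.7 gives 177 − 24.5×12.7 = -134.15 → no gain ✓.
High-ability (own payoff 177 − 4.0×12.7 = 126.2): to s=0 gives 73 → no gain ✓; to s=0.3 gives 100 − 4.0×0.3 = 98.8 → no gain ✓.
5 of the 6 constraints hold; not an equilibrium.

5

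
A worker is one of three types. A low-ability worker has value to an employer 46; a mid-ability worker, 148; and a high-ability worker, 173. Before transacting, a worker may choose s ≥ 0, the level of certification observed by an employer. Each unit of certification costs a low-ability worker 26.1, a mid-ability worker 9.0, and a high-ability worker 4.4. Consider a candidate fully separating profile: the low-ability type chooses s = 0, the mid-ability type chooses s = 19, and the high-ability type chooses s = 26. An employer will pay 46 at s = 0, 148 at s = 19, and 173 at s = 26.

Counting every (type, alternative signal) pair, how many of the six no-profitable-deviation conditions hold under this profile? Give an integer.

Mid-ability (own payoff 148 − 9.0×19 = -23): to s=0 gives 46 → profitable ✗; to s=26 gives 173 − 9.0×26 = -61 → no gain ✓.
Low-ability (own payoff 46): to s=19 gives 148 − 26.1×19 = -347.9 → no gain ✓; to s=26 gives 173 − 26.1×26 = -505.6 → no gain ✓.
High-ability (own payoff 173 − 4.4×26 = 58.6): to s=0 gives 46 → no gain ✓; to s=19 gives 148 − 4.4×19 = 64.4 → profitable ✗.
4 of the 6 constraints hold; not an equilibrium.

4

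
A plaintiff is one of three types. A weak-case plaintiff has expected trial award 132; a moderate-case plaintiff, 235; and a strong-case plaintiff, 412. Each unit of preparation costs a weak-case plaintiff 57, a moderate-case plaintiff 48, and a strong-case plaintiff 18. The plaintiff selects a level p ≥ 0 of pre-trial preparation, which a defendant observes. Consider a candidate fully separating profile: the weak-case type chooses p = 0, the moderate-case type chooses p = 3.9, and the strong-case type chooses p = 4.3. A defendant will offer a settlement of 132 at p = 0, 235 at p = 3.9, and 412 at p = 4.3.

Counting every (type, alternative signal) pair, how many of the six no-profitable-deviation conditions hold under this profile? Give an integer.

3

Strong-case (own payoff 412 − 18×4.3 = 334.6): to p=0 gives 132 → no gain ✓; to p=3.9 gives 235 − 18×3.9 = 164.8 → no gain ✓.
Weak-case (own payoff 132): to p=3.9 gives 235 − 57×3.9 = 12.7 → no gain ✓; to p=4.3 gives 412 − 57×4.3 = 166.9 → profitable ✗.
Moderate-case (own payoff 235 − 48×3.9 = 47.8): to p=0 gives 132 → profitable ✗; to p=4.3 gives 412 − 48×4.3 = 205.6 → profitable ✗.
3 of the 6 constraints hold; not an equilibrium.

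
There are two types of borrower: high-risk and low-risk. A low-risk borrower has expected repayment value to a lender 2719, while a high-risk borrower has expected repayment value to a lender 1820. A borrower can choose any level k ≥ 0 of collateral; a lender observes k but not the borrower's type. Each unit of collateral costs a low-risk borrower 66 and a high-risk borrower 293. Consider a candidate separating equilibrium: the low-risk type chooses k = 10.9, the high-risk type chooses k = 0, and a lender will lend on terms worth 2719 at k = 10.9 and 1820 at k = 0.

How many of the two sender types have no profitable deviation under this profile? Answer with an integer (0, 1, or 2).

High-risk type: stay at 0 → 1820; mimic → 2719 − 293 × 10.9 = -474.7. IC holds (1820 ≥ -474.7).
Low-risk type: signal → 2719 − 66 × 10.9 = 1999.6; deviate to 0 → 1820. IC holds (1999.6 ≥ 1820).
2 of 2 constraints hold, so this is a separating equilibrium.

2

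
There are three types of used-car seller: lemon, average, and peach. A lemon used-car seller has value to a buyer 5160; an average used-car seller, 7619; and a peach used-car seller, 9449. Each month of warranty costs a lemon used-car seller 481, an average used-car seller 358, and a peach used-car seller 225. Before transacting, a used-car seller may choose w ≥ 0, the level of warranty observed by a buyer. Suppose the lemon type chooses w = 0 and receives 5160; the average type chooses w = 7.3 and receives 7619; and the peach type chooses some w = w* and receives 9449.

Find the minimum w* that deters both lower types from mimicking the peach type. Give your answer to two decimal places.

12.41

Lemon type (on-path payoff 5160) won't mimic when 5160 ≥ 9449 − 481·w*, i.e. w* ≥ 8.92.
Average type (on-path payoff 7619 − 358×7.3 = 5005.6) won't mimic when 5005.6 ≥ 9449 − 358·w*, i.e. w* ≥ 12.41.
Both must hold, so w* = max(8.92, 12.41) = 12.41. The average type's constraint binds.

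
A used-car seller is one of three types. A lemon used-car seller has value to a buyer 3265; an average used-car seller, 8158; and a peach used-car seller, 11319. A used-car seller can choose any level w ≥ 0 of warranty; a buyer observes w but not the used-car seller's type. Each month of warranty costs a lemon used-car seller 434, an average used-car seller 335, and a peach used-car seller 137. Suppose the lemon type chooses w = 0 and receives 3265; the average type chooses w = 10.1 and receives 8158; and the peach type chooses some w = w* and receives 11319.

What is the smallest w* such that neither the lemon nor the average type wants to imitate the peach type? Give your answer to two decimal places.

19.54

Average type (on-path payoff 8158 − 335×10.1 = 4774.5) won't mimic when 4774.5 ≥ 11319 − 335·w*, i.e. w* ≥ 19.54.
Lemon type (on-path payoff 3265) won't mimic when 3265 ≥ 11319 − 434·w*, i.e. w* ≥ 18.56.
Both must hold, so w* = max(18.56, 19.54) = 19.54. The average type's constraint binds.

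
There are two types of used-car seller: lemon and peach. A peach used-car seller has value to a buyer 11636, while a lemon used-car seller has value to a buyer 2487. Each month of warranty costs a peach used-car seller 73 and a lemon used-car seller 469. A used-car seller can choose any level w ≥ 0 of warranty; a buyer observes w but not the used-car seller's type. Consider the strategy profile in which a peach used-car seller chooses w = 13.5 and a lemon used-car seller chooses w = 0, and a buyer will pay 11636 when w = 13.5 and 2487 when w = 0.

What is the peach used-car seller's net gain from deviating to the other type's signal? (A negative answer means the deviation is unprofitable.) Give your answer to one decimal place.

Playing w = 13.5 the peach used-car seller receives 11636 − 73 × 13.5 = 10650.5.
Deviating to w = 0 yields 2487 instead.
Gain from deviating: 2487 − 10650.5 = -8163.5.
The gain is negative, so the peach type's incentive-compatibility constraint is satisfied.

-8163.5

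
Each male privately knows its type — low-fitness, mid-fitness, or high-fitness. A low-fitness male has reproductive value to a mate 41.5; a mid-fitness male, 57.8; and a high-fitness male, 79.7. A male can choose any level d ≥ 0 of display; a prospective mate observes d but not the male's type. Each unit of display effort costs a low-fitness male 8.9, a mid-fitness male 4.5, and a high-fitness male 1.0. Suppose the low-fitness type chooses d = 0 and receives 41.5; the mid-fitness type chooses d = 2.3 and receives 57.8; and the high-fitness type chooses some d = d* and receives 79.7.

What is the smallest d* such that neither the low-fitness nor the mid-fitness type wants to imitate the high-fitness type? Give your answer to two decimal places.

Mid-fitness type (on-path payoff 57.8 − 4.5×2.3 = 47.45) won't mimic when 47.45 ≥ 79.7 − 4.5·d*, i.e. d* ≥ 7.17.
Low-fitness type (on-path payoff 41.5) won't mimic when 41.5 ≥ 79.7 − 8.9·d*, i.e. d* ≥ 4.29.
Both must hold, so d* = max(4.29, 7.17) = 7.17. The mid-fitness type's constraint binds.

7.17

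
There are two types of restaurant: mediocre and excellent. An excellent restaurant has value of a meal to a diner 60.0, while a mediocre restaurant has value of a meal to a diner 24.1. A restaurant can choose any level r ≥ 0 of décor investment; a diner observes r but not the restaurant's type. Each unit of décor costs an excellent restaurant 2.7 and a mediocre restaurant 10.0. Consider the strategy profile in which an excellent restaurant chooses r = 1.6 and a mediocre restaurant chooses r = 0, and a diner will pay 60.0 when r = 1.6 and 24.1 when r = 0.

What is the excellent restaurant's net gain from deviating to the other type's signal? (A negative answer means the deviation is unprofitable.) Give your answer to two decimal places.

Playing r = 1.6 the excellent restaurant receives 60.0 − 2.7 × 1.6 = 55.68.
Deviating to r = 0 yields 24.1 instead.
Gain from deviating: 24.1 − 55.68 = -31.58.
The gain is negative, so the excellent type's incentive-compatibility constraint is satisfied.

-31.58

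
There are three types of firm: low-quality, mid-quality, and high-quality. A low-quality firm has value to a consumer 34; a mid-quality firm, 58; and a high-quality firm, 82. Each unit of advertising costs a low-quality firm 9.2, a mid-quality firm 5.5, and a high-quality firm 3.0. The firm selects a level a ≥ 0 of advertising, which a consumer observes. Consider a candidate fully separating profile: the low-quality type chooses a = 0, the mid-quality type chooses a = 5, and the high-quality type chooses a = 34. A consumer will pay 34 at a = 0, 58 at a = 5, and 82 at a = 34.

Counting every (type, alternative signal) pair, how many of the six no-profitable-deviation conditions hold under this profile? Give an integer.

Mid-quality (own payoff 58 − 5.5×5 = 30.5): to a=0 gives 34 → profitable ✗; to a=34 gives 82 − 5.5×34 = -105 → no gain ✓.
High-quality (own payoff 82 − 3.0×34 = -20): to a=0 gives 34 → profitable ✗; to a=5 gives 58 − 3.0×5 = 43 → profitable ✗.
Low-quality (own payoff 34): to a=5 gives 58 − 9.2×5 = 12 → no gain ✓; to a=34 gives 82 − 9.2×34 = -230.8 → no gain ✓.
3 of the 6 constraints hold; not an equilibrium.

3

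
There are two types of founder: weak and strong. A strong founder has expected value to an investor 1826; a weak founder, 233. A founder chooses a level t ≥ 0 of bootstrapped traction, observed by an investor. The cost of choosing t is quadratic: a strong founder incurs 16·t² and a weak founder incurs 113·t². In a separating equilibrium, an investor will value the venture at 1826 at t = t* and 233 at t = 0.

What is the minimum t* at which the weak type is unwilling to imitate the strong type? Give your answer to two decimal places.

The weak type at t = 0 receives 233; imitating at t* yields 1826 − 113·t*².
Indifference: 233 = 1826 − 113·t*², so t*² = (1826 − 233) / 113 ≈ 14.0973.
t* = √14.0973 ≈ 3.75.

3.75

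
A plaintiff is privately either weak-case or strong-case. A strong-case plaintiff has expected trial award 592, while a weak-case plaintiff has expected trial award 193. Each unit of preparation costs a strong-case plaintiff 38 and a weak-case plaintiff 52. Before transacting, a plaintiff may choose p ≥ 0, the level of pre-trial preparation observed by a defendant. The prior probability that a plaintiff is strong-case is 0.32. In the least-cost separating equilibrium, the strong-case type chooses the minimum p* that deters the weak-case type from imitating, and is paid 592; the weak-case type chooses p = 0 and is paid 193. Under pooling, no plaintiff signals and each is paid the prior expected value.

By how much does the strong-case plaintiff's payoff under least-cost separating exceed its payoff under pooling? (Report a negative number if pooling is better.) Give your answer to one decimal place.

-20.3

Least-cost separating signal: p* solves 193 = 592 − 52·p*, so p* = (592 − 193)/52 ≈ 7.6731.
Strong-case type's separating payoff: 592 − 38 × p* = 592 − 38 × (592 − 193)/52 = 592 − 15162/52 ≈ 300.423.
Pooling payoff: 0.32 × 592 + 0.68 × 193 = 320.68.
Difference: 300.423 − 320.68 = -20.257, i.e. -20.3 to one decimal place.
The strong-case type would prefer the pooling outcome.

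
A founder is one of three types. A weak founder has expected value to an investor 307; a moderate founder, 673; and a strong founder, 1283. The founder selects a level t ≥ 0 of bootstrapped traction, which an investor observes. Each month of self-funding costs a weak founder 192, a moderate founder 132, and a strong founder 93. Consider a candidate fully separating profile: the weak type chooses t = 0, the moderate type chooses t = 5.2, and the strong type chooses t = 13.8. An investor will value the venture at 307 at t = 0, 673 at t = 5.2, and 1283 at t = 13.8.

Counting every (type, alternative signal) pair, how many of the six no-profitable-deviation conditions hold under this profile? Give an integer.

3

Weak (own payoff 307): to t=5.2 gives 673 − 192×5.2 = -325.4 → no gain ✓; to t=13.8 gives 1283 − 192×13.8 = -1366.6 → no gain ✓.
Strong (own payoff 1283 − 93×13.8 = -0.4): to t=0 gives 307 → profitable ✗; to t=5.2 gives 673 − 93×5.2 = 189.4 → profitable ✗.
Moderate (own payoff 673 − 132×5.2 = -13.4): to t=0 gives 307 → profitable ✗; to t=13.8 gives 1283 − 132×13.8 = -538.6 → no gain ✓.
3 of the 6 constraints hold; not an equilibrium.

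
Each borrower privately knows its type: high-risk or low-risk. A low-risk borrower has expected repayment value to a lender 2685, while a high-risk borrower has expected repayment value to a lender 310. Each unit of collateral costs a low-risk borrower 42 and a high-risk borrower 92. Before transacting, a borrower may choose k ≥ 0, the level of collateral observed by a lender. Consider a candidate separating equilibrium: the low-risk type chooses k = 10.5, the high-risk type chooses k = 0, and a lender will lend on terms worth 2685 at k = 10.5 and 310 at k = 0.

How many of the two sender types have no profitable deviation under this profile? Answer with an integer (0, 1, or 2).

1

High-risk type: stay at 0 → 310; mimic → 2685 − 92 × 10.5 = 1719. IC fails (310 < 1719).
Low-risk type: signal → 2685 − 42 × 10.5 = 2244; deviate to 0 → 310. IC holds (2244 ≥ 310).
1 of 2 constraints hold, so this profile is not an equilibrium.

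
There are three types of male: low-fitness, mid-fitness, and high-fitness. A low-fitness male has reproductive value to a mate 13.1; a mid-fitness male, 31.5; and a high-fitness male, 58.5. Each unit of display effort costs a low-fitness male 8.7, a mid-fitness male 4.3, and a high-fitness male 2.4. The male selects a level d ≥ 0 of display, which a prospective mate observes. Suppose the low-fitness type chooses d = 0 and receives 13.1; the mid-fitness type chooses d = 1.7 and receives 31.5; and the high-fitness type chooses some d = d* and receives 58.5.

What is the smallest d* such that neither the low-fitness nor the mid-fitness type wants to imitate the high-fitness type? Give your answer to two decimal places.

Low-fitness type (on-path payoff 13.1) won't mimic when 13.1 ≥ 58.5 − 8.7·d*, i.e. d* ≥ 5.22.
Mid-fitness type (on-path payoff 31.5 − 4.3×1.7 = 24.19) won't mimic when 24.19 ≥ 58.5 − 4.3·d*, i.e. d* ≥ 7.98.
Both must hold, so d* = max(5.22, 7.98) = 7.98. The mid-fitness type's constraint binds.

7.98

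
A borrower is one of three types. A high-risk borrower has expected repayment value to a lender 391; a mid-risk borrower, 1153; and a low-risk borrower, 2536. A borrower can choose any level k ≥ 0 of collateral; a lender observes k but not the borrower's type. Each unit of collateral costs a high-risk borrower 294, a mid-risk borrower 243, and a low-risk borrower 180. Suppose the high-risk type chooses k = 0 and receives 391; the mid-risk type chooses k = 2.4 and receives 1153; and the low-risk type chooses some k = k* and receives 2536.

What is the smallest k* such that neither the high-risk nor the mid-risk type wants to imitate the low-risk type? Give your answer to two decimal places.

8.09

High-risk type (on-path payoff 391) won't mimic when 391 ≥ 2536 − 294·k*, i.e. k* ≥ 7.30.
Mid-risk type (on-path payoff 1153 − 243×2.4 = 569.8) won't mimic when 569.8 ≥ 2536 − 243·k*, i.e. k* ≥ 8.09.
Both must hold, so k* = max(7.30, 8.09) = 8.09. The mid-risk type's constraint binds.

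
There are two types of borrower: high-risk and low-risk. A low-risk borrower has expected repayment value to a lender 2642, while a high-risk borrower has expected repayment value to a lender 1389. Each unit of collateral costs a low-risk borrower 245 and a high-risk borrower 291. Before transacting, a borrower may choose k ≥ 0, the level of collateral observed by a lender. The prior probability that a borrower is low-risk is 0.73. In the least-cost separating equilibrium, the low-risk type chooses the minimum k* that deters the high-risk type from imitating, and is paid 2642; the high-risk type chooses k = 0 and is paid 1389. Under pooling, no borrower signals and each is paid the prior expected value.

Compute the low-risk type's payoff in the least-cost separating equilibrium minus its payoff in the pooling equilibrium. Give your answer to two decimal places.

-716.62

Least-cost separating signal: k* solves 1389 = 2642 − 291·k*, so k* = (2642 − 1389)/291 ≈ 4.3058.
Low-risk type's separating payoff: 2642 − 245 × k* = 2642 − 245 × (2642 − 1389)/291 = 2642 − 306985/291 ≈ 1587.0687.
Pooling payoff: 0.73 × 2642 + 0.27 × 1389 = 2303.69.
Difference: 1587.0687 − 2303.69 = -716.6213, i.e. -716.62 to two decimal places.
The low-risk type would prefer the pooling outcome.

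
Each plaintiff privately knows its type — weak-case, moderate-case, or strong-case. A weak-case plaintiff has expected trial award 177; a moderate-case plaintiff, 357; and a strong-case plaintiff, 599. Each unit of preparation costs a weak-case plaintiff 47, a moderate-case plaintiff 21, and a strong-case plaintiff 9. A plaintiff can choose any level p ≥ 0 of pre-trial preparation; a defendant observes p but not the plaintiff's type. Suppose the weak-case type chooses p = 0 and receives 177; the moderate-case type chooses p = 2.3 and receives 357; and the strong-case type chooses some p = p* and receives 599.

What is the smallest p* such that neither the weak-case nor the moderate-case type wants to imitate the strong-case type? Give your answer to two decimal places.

13.82

Weak-case type (on-path payoff 177) won't mimic when 177 ≥ 599 − 47·p*, i.e. p* ≥ 8.98.
Moderate-case type (on-path payoff 357 − 21×2.3 = 308.7) won't mimic when 308.7 ≥ 599 − 21·p*, i.e. p* ≥ 13.82.
Both must hold, so p* = max(8.98, 13.82) = 13.82. The moderate-case type's constraint binds.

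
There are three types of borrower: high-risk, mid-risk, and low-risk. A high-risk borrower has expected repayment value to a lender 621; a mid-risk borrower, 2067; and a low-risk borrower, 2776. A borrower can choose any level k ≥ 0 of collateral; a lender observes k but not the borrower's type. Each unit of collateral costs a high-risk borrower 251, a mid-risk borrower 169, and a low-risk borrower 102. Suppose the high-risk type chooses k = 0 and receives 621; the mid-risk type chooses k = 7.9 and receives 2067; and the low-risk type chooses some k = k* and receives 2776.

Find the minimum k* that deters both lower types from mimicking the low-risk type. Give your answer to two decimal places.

12.10

Mid-risk type (on-path payoff 2067 − 169×7.9 = 731.9) won't mimic when 731.9 ≥ 2776 − 169·k*, i.e. k* ≥ 12.10.
High-risk type (on-path payoff 621) won't mimic when 621 ≥ 2776 − 251·k*, i.e. k* ≥ 8.59.
Both must hold, so k* = max(8.59, 12.10) = 12.10. The mid-risk type's constraint binds.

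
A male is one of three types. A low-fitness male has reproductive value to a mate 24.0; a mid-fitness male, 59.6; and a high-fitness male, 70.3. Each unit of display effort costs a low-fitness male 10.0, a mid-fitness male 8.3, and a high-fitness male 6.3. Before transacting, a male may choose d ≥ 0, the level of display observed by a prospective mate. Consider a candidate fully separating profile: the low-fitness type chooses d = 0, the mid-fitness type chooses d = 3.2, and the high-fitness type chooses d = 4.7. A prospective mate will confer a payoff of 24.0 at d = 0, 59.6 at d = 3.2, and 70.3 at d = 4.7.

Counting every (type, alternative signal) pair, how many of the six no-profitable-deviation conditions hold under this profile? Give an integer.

Low-fitness (own payoff 24.0): to d=3.2 gives 59.6 − 10.0×3.2 = 27.6 → profitable ✗; to d=4.7 gives 70.3 − 10.0×4.7 = 23.3 → no gain ✓.
High-fitness (own payoff 70.3 − 6.3×4.7 = 40.69): to d=0 gives 24.0 → no gain ✓; to d=3.2 gives 59.6 − 6.3×3.2 = 39.44 → no gain ✓.
Mid-fitness (own payoff 59.6 − 8.3×3.2 = 33.04): to d=0 gives 24.0 → no gain ✓; to d=4.7 gives 70.3 − 8.3×4.7 = 31.29 → no gain ✓.
5 of the 6 constraints hold; not an equilibrium.

5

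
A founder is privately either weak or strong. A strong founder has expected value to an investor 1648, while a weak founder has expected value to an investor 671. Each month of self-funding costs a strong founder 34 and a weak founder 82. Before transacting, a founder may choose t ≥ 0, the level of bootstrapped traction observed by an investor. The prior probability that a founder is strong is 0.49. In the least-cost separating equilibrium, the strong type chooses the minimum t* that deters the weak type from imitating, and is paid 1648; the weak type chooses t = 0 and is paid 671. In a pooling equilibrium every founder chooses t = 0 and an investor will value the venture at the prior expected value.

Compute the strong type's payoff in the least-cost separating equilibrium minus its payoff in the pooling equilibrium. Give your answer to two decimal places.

Least-cost separating signal: t* solves 671 = 1648 − 82·t*, so t* = (1648 − 671)/82 ≈ 11.9146.
Strong type's separating payoff: 1648 − 34 × t* = 1648 − 34 × (1648 − 671)/82 = 1648 − 33218/82 ≈ 1242.9024.
Pooling payoff: 0.49 × 1648 + 0.51 × 671 = 1149.73.
Difference: 1242.9024 − 1149.73 = 93.1724, i.e. 93.17 to two decimal places.
The strong type prefers to separate.

93.17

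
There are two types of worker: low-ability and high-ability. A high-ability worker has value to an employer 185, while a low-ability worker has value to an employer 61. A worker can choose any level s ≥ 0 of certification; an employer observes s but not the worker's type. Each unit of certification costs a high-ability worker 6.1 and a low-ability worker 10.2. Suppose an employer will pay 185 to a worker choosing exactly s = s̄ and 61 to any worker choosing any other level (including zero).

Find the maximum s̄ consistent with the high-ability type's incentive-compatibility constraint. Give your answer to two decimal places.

Choosing s̄ yields the high-ability type 185 − 6.1·s̄; choosing zero yields 61.
The high-ability type is indifferent at 185 − 6.1·s̄ = 61, i.e. s̄ = (185 − 61) / 6.1 ≈ 20.33.
For any s̄ above 20.33 the high-ability type would rather pool at zero, so separation collapses.

20.33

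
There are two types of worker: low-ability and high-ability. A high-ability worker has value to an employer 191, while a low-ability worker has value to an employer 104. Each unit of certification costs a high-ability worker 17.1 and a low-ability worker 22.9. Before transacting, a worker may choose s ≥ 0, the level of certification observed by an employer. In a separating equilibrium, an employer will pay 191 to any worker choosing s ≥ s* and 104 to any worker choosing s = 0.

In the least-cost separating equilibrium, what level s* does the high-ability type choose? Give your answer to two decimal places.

A low-ability worker choosing s = 0 receives 104.
Imitating at s* instead would pay 191 at cost 22.9·s*, netting 191 − 22.9·s*.
Indifference: 104 = 191 − 22.9·s*, so s* = (191 − 104) / 22.9 ≈ 3.80.
At s* the low-ability type's incentive constraint just binds; the high-ability type strictly prefers s* since its per-unit cost is lower.

3.80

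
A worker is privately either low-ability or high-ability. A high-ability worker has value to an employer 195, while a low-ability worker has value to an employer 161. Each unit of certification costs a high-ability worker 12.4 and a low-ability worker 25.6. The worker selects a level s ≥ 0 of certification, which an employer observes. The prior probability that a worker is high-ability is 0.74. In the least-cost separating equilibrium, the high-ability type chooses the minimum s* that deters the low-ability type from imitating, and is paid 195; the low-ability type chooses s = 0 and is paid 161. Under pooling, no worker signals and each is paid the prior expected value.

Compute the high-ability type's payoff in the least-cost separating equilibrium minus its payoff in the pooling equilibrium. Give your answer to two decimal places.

-7.63

Least-cost separating signal: s* solves 161 = 195 − 25.6·s*, so s* = (195 − 161)/25.6 ≈ 1.3281.
High-ability type's separating payoff: 195 − 12.4 × s* = 195 − 12.4 × (195 − 161)/25.6 = 195 − 421.6/25.6 ≈ 178.5313.
Pooling payoff: 0.74 × 195 + 0.26 × 161 = 186.16.
Difference: 178.5313 − 186.16 = -7.6287, i.e. -7.63 to two decimal places.
The high-ability type would prefer the pooling outcome.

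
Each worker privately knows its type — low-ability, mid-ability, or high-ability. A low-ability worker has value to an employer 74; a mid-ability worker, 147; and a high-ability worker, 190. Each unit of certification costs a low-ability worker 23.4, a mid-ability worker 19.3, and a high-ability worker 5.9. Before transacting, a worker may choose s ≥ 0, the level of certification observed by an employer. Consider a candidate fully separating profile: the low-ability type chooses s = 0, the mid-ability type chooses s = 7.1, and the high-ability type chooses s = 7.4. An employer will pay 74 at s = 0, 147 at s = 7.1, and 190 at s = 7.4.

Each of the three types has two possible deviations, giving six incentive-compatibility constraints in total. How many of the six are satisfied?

High-ability (own payoff 190 − 5.9×7.4 = 146.34): to s=0 gives 74 → no gain ✓; to s=7.1 gives 147 − 5.9×7.1 = 105.11 → no gain ✓.
Mid-ability (own payoff 147 − 19.3×7.1 = 9.97): to s=0 gives 74 → profitable ✗; to s=7.4 gives 190 − 19.3×7.4 = 47.18 → profitable ✗.
Low-ability (own payoff 74): to s=7.1 gives 147 − 23.4×7.1 = -19.14 → no gain ✓; to s=7.4 gives 190 − 23.4×7.4 = 16.84 → no gain ✓.
4 of the 6 constraints hold; not an equilibrium.

4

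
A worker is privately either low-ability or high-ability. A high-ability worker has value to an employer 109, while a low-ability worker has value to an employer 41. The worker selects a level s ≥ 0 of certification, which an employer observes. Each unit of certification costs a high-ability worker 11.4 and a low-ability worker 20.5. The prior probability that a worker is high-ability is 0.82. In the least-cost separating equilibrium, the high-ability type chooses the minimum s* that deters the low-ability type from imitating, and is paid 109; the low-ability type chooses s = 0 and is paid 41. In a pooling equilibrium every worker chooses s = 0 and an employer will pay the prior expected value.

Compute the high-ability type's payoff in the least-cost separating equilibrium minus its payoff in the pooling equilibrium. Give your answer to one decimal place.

-25.6

Least-cost separating signal: s* solves 41 = 109 − 20.5·s*, so s* = (109 − 41)/20.5 ≈ 3.3171.
High-ability type's separating payoff: 109 − 11.4 × s* = 109 − 11.4 × (109 − 41)/20.5 = 109 − 775.2/20.5 ≈ 71.185.
Pooling payoff: 0.82 × 109 + 0.18 × 41 = 96.76.
Difference: 71.185 − 96.76 = -25.575, i.e. -25.6 to one decimal place.
The high-ability type would prefer the pooling outcome.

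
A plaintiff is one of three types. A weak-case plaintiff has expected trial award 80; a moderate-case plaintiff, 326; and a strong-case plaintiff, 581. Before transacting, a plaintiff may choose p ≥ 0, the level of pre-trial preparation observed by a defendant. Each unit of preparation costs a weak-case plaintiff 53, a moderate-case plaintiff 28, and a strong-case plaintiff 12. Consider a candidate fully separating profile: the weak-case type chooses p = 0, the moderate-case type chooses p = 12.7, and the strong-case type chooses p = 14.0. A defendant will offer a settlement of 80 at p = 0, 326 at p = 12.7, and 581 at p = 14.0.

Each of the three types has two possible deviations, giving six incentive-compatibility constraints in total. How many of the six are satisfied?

4

Weak-case (own payoff 80): to p=12.7 gives 326 − 53×12.7 = -347.1 → no gain ✓; to p=14.0 gives 581 − 53×14.0 = -161 → no gain ✓.
Moderate-case (own payoff 326 − 28×12.7 = -29.6): to p=0 gives 80 → profitable ✗; to p=14.0 gives 581 − 28×14.0 = 189 → profitable ✗.
Strong-case (own payoff 581 − 12×14.0 = 413): to p=0 gives 80 → no gain ✓; to p=12.7 gives 326 − 12×12.7 = 173.6 → no gain ✓.
4 of the 6 constraints hold; not an equilibrium.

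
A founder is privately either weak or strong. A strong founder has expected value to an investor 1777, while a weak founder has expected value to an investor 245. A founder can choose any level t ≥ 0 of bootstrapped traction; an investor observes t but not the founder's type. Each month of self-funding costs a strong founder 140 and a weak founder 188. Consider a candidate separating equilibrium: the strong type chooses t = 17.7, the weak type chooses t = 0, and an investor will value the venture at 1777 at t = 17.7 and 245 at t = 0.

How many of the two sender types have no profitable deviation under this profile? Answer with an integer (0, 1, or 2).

1

Weak type: stay at 0 → 245; mimic → 1777 − 188 × 17.7 = -1550.6. IC holds (245 ≥ -1550.6).
Strong type: signal → 1777 − 140 × 17.7 = -701; deviate to 0 → 245. IC fails (-701 < 245).
1 of 2 constraints hold, so this profile is not an equilibrium.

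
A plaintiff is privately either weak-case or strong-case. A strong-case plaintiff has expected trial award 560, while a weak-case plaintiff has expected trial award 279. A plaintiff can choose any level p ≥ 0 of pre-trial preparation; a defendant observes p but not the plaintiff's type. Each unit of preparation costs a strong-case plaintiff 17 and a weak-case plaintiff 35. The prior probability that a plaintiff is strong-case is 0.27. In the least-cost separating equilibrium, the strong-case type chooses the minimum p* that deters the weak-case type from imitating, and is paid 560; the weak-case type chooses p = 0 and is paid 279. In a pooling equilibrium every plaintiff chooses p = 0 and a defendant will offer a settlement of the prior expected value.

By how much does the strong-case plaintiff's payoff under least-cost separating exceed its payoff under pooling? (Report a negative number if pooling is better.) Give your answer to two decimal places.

Least-cost separating signal: p* solves 279 = 560 − 35·p*, so p* = (560 − 279)/35 ≈ 8.0286.
Strong-case type's separating payoff: 560 − 17 × p* = 560 − 17 × (560 − 279)/35 = 560 − 4777/35 ≈ 423.5143.
Pooling payoff: 0.27 × 560 + 0.73 × 279 = 354.87.
Difference: 423.5143 − 354.87 = 68.6443, i.e. 68.64 to two decimal places.
The strong-case type prefers to separate.

68.64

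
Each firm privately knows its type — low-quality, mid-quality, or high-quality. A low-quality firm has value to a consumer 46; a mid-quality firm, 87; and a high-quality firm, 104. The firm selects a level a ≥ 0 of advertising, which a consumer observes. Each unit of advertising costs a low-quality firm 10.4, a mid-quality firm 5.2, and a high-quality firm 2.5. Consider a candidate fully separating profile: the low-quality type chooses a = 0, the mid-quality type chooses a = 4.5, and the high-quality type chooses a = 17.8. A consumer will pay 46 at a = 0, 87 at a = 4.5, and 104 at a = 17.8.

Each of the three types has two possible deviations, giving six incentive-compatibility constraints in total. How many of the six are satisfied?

5

Mid-quality (own payoff 87 − 5.2×4.5 = 63.6): to a=0 gives 46 → no gain ✓; to a=17.8 gives 104 − 5.2×17.8 = 11.44 → no gain ✓.
Low-quality (own payoff 46): to a=4.5 gives 87 − 10.4×4.5 = 40.2 → no gain ✓; to a=17.8 gives 104 − 10.4×17.8 = -81.12 → no gain ✓.
High-quality (own payoff 104 − 2.5×17.8 = 59.5): to a=0 gives 46 → no gain ✓; to a=4.5 gives 87 − 2.5×4.5 = 75.75 → profitable ✗.
5 of the 6 constraints hold; not an equilibrium.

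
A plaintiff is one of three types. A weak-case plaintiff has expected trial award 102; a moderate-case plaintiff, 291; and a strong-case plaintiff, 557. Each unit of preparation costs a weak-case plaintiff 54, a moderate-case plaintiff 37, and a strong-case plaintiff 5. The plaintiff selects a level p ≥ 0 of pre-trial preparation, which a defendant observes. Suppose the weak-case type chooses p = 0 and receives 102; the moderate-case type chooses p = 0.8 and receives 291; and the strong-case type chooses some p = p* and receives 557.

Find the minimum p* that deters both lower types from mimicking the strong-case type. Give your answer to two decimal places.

8.43

Moderate-case type (on-path payoff 291 − 37×0.8 = 261.4) won't mimic when 261.4 ≥ 557 − 37·p*, i.e. p* ≥ 7.99.
Weak-case type (on-path payoff 102) won't mimic when 102 ≥ 557 − 54·p*, i.e. p* ≥ 8.43.
Both must hold, so p* = max(8.43, 7.99) = 8.43. The weak-case type's constraint binds.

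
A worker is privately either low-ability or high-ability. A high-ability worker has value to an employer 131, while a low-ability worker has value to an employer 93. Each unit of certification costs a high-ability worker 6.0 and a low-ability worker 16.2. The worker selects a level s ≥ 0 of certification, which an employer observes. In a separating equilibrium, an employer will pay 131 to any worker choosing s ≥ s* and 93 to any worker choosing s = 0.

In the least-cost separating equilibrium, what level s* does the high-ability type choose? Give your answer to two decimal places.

A low-ability worker choosing s = 0 receives 93.
Imitating at s* instead would pay 131 at cost 16.2·s*, netting 131 − 16.2·s*.
Indifference: 93 = 131 − 16.2·s*, so s* = (131 − 93) / 16.2 ≈ 2.35.
This is the low-ability type's binding incentive-compatibility constraint; any s ≥ 2.35 sustains separation on that side.

2.35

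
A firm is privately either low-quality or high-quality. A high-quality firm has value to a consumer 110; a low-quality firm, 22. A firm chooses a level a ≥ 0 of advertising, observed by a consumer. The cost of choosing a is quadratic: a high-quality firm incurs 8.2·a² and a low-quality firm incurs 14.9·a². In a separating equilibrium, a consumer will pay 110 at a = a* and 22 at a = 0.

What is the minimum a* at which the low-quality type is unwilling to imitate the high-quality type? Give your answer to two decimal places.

2.43

The low-quality type at a = 0 receives 22; imitating at a* yields 110 − 14.9·a*².
Indifference: 22 = 110 − 14.9·a*², so a*² = (110 − 22) / 14.9 ≈ 5.9060.
a* = √5.9060 ≈ 2.43.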